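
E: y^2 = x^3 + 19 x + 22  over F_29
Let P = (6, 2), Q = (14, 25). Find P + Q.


P != Q, so use the chord formula.
s = (y2 - y1) / (x2 - x1) = (23) / (8) mod 29 = 21
x3 = s^2 - x1 - x2 mod 29 = 21^2 - 6 - 14 = 15
y3 = s (x1 - x3) - y1 mod 29 = 21 * (6 - 15) - 2 = 12

P + Q = (15, 12)


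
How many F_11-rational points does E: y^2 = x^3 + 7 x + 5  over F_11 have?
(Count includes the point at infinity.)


For each x in F_11, count y with y^2 = x^3 + 7 x + 5 mod 11:
  x = 0: RHS = 5, y in [4, 7]  -> 2 point(s)
  x = 2: RHS = 5, y in [4, 7]  -> 2 point(s)
  x = 3: RHS = 9, y in [3, 8]  -> 2 point(s)
  x = 4: RHS = 9, y in [3, 8]  -> 2 point(s)
  x = 5: RHS = 0, y in [0]  -> 1 point(s)
  x = 7: RHS = 1, y in [1, 10]  -> 2 point(s)
  x = 8: RHS = 1, y in [1, 10]  -> 2 point(s)
  x = 9: RHS = 5, y in [4, 7]  -> 2 point(s)
Affine points: 15. Add the point at infinity: total = 16.

#E(F_11) = 16


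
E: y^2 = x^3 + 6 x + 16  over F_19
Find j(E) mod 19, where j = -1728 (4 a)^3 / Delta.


Delta = -16(4 a^3 + 27 b^2) mod 19 = 15
-1728 * (4 a)^3 = -1728 * (4*6)^3 mod 19 = 11
j = 11 * 15^(-1) mod 19 = 2

j = 2 (mod 19)


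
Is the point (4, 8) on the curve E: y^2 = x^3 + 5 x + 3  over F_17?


Check whether y^2 = x^3 + 5 x + 3 (mod 17) for (x, y) = (4, 8).
LHS: y^2 = 8^2 mod 17 = 13
RHS: x^3 + 5 x + 3 = 4^3 + 5*4 + 3 mod 17 = 2
LHS != RHS

No, not on the curve


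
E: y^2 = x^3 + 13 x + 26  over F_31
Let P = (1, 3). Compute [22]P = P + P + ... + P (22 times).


k = 22 = 10110_2 (binary, LSB first: 01101)
Double-and-add from P = (1, 3):
  bit 0 = 0: acc unchanged = O
  bit 1 = 1: acc = O + (12, 9) = (12, 9)
  bit 2 = 1: acc = (12, 9) + (9, 29) = (20, 3)
  bit 3 = 0: acc unchanged = (20, 3)
  bit 4 = 1: acc = (20, 3) + (4, 7) = (9, 2)

22P = (9, 2)


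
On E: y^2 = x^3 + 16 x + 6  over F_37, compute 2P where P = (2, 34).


Doubling: s = (3 x1^2 + a) / (2 y1)
s = (3*2^2 + 16) / (2*34) mod 37 = 20
x3 = s^2 - 2 x1 mod 37 = 20^2 - 2*2 = 26
y3 = s (x1 - x3) - y1 mod 37 = 20 * (2 - 26) - 34 = 4

2P = (26, 4)


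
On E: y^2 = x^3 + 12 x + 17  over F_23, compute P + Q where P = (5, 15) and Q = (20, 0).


P != Q, so use the chord formula.
s = (y2 - y1) / (x2 - x1) = (8) / (15) mod 23 = 22
x3 = s^2 - x1 - x2 mod 23 = 22^2 - 5 - 20 = 22
y3 = s (x1 - x3) - y1 mod 23 = 22 * (5 - 22) - 15 = 2

P + Q = (22, 2)


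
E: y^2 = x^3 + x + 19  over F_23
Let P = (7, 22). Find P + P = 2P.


Doubling: s = (3 x1^2 + a) / (2 y1)
s = (3*7^2 + 1) / (2*22) mod 23 = 18
x3 = s^2 - 2 x1 mod 23 = 18^2 - 2*7 = 11
y3 = s (x1 - x3) - y1 mod 23 = 18 * (7 - 11) - 22 = 21

2P = (11, 21)


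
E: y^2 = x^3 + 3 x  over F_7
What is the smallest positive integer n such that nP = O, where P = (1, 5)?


Compute successive multiples of P until we hit O:
  1P = (1, 5)
  2P = (2, 0)
  3P = (1, 2)
  4P = O

ord(P) = 4


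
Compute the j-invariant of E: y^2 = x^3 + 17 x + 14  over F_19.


Delta = -16(4 a^3 + 27 b^2) mod 19 = 10
-1728 * (4 a)^3 = -1728 * (4*17)^3 mod 19 = 1
j = 1 * 10^(-1) mod 19 = 2

j = 2 (mod 19)


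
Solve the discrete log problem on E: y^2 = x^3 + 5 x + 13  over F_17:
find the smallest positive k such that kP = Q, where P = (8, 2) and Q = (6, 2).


Enumerate multiples of P until we hit Q = (6, 2):
  1P = (8, 2)
  2P = (3, 2)
  3P = (6, 15)
  4P = (7, 0)
  5P = (6, 2)
Match found at i = 5.

k = 5


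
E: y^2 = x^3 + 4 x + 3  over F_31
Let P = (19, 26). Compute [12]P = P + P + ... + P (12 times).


k = 12 = 1100_2 (binary, LSB first: 0011)
Double-and-add from P = (19, 26):
  bit 0 = 0: acc unchanged = O
  bit 1 = 0: acc unchanged = O
  bit 2 = 1: acc = O + (11, 18) = (11, 18)
  bit 3 = 1: acc = (11, 18) + (10, 12) = (15, 20)

12P = (15, 20)


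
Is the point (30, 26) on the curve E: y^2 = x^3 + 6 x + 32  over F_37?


Check whether y^2 = x^3 + 6 x + 32 (mod 37) for (x, y) = (30, 26).
LHS: y^2 = 26^2 mod 37 = 10
RHS: x^3 + 6 x + 32 = 30^3 + 6*30 + 32 mod 37 = 17
LHS != RHS

No, not on the curve


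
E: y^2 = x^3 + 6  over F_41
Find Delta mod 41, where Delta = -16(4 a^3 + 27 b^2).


4 a^3 + 27 b^2 = 4*0^3 + 27*6^2 = 0 + 972 = 972
Delta = -16 * (972) = -15552
Delta mod 41 = 28

Delta = 28 (mod 41)


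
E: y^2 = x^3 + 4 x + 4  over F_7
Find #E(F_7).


For each x in F_7, count y with y^2 = x^3 + 4 x + 4 mod 7:
  x = 0: RHS = 4, y in [2, 5]  -> 2 point(s)
  x = 1: RHS = 2, y in [3, 4]  -> 2 point(s)
  x = 3: RHS = 1, y in [1, 6]  -> 2 point(s)
  x = 4: RHS = 0, y in [0]  -> 1 point(s)
  x = 5: RHS = 2, y in [3, 4]  -> 2 point(s)
Affine points: 9. Add the point at infinity: total = 10.

#E(F_7) = 10


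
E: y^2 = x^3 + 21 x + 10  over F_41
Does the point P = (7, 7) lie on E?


Check whether y^2 = x^3 + 21 x + 10 (mod 41) for (x, y) = (7, 7).
LHS: y^2 = 7^2 mod 41 = 8
RHS: x^3 + 21 x + 10 = 7^3 + 21*7 + 10 mod 41 = 8
LHS = RHS

Yes, on the curve


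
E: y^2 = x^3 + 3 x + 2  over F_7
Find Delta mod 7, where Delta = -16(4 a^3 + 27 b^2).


4 a^3 + 27 b^2 = 4*3^3 + 27*2^2 = 108 + 108 = 216
Delta = -16 * (216) = -3456
Delta mod 7 = 2

Delta = 2 (mod 7)


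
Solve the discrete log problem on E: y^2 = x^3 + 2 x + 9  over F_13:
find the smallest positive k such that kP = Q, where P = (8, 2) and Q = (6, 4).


Enumerate multiples of P until we hit Q = (6, 4):
  1P = (8, 2)
  2P = (6, 4)
Match found at i = 2.

k = 2


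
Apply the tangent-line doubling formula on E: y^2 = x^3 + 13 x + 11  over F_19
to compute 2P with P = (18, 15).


Doubling: s = (3 x1^2 + a) / (2 y1)
s = (3*18^2 + 13) / (2*15) mod 19 = 17
x3 = s^2 - 2 x1 mod 19 = 17^2 - 2*18 = 6
y3 = s (x1 - x3) - y1 mod 19 = 17 * (18 - 6) - 15 = 18

2P = (6, 18)


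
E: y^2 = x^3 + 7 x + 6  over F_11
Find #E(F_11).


For each x in F_11, count y with y^2 = x^3 + 7 x + 6 mod 11:
  x = 1: RHS = 3, y in [5, 6]  -> 2 point(s)
  x = 5: RHS = 1, y in [1, 10]  -> 2 point(s)
  x = 6: RHS = 0, y in [0]  -> 1 point(s)
  x = 10: RHS = 9, y in [3, 8]  -> 2 point(s)
Affine points: 7. Add the point at infinity: total = 8.

#E(F_11) = 8


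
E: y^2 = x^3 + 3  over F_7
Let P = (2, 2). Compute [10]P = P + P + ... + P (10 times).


k = 10 = 1010_2 (binary, LSB first: 0101)
Double-and-add from P = (2, 2):
  bit 0 = 0: acc unchanged = O
  bit 1 = 1: acc = O + (5, 3) = (5, 3)
  bit 2 = 0: acc unchanged = (5, 3)
  bit 3 = 1: acc = (5, 3) + (6, 4) = (4, 5)

10P = (4, 5)


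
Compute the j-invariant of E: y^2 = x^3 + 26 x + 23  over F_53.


Delta = -16(4 a^3 + 27 b^2) mod 53 = 16
-1728 * (4 a)^3 = -1728 * (4*26)^3 mod 53 = 44
j = 44 * 16^(-1) mod 53 = 16

j = 16 (mod 53)


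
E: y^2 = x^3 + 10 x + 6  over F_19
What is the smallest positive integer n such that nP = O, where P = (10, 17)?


Compute successive multiples of P until we hit O:
  1P = (10, 17)
  2P = (6, 15)
  3P = (8, 3)
  4P = (12, 7)
  5P = (3, 5)
  6P = (7, 18)
  7P = (0, 5)
  8P = (15, 15)
  ... (continuing to 23P)
  23P = O

ord(P) = 23


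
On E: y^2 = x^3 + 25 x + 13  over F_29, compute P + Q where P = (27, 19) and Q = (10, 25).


P != Q, so use the chord formula.
s = (y2 - y1) / (x2 - x1) = (6) / (12) mod 29 = 15
x3 = s^2 - x1 - x2 mod 29 = 15^2 - 27 - 10 = 14
y3 = s (x1 - x3) - y1 mod 29 = 15 * (27 - 14) - 19 = 2

P + Q = (14, 2)


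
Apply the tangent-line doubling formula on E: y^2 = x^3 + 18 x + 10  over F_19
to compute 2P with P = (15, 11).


Doubling: s = (3 x1^2 + a) / (2 y1)
s = (3*15^2 + 18) / (2*11) mod 19 = 3
x3 = s^2 - 2 x1 mod 19 = 3^2 - 2*15 = 17
y3 = s (x1 - x3) - y1 mod 19 = 3 * (15 - 17) - 11 = 2

2P = (17, 2)


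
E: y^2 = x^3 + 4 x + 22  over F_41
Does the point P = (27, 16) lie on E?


Check whether y^2 = x^3 + 4 x + 22 (mod 41) for (x, y) = (27, 16).
LHS: y^2 = 16^2 mod 41 = 10
RHS: x^3 + 4 x + 22 = 27^3 + 4*27 + 22 mod 41 = 10
LHS = RHS

Yes, on the curve


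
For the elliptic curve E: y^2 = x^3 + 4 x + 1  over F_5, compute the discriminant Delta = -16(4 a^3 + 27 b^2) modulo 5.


4 a^3 + 27 b^2 = 4*4^3 + 27*1^2 = 256 + 27 = 283
Delta = -16 * (283) = -4528
Delta mod 5 = 2

Delta = 2 (mod 5)


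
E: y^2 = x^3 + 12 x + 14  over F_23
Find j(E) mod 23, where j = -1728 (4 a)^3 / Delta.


Delta = -16(4 a^3 + 27 b^2) mod 23 = 6
-1728 * (4 a)^3 = -1728 * (4*12)^3 mod 23 = 22
j = 22 * 6^(-1) mod 23 = 19

j = 19 (mod 23)


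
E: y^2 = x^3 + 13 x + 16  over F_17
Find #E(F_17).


For each x in F_17, count y with y^2 = x^3 + 13 x + 16 mod 17:
  x = 0: RHS = 16, y in [4, 13]  -> 2 point(s)
  x = 1: RHS = 13, y in [8, 9]  -> 2 point(s)
  x = 2: RHS = 16, y in [4, 13]  -> 2 point(s)
  x = 4: RHS = 13, y in [8, 9]  -> 2 point(s)
  x = 5: RHS = 2, y in [6, 11]  -> 2 point(s)
  x = 6: RHS = 4, y in [2, 15]  -> 2 point(s)
  x = 7: RHS = 8, y in [5, 12]  -> 2 point(s)
  x = 12: RHS = 13, y in [8, 9]  -> 2 point(s)
  x = 13: RHS = 2, y in [6, 11]  -> 2 point(s)
  x = 14: RHS = 1, y in [1, 16]  -> 2 point(s)
  x = 15: RHS = 16, y in [4, 13]  -> 2 point(s)
  x = 16: RHS = 2, y in [6, 11]  -> 2 point(s)
Affine points: 24. Add the point at infinity: total = 25.

#E(F_17) = 25


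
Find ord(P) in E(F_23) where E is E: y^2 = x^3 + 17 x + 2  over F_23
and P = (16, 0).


Compute successive multiples of P until we hit O:
  1P = (16, 0)
  2P = O

ord(P) = 2


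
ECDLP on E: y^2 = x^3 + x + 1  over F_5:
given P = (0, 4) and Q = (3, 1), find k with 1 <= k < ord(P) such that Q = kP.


Enumerate multiples of P until we hit Q = (3, 1):
  1P = (0, 4)
  2P = (4, 3)
  3P = (2, 4)
  4P = (3, 1)
Match found at i = 4.

k = 4


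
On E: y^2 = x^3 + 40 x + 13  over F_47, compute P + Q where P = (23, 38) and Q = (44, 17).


P != Q, so use the chord formula.
s = (y2 - y1) / (x2 - x1) = (26) / (21) mod 47 = 46
x3 = s^2 - x1 - x2 mod 47 = 46^2 - 23 - 44 = 28
y3 = s (x1 - x3) - y1 mod 47 = 46 * (23 - 28) - 38 = 14

P + Q = (28, 14)


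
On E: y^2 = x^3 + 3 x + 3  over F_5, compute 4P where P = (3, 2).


k = 4 = 100_2 (binary, LSB first: 001)
Double-and-add from P = (3, 2):
  bit 0 = 0: acc unchanged = O
  bit 1 = 0: acc unchanged = O
  bit 2 = 1: acc = O + (3, 3) = (3, 3)

4P = (3, 3)


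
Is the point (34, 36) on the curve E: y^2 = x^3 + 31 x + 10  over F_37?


Check whether y^2 = x^3 + 31 x + 10 (mod 37) for (x, y) = (34, 36).
LHS: y^2 = 36^2 mod 37 = 1
RHS: x^3 + 31 x + 10 = 34^3 + 31*34 + 10 mod 37 = 1
LHS = RHS

Yes, on the curve


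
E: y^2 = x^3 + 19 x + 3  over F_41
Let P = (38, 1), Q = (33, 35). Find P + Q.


P != Q, so use the chord formula.
s = (y2 - y1) / (x2 - x1) = (34) / (36) mod 41 = 26
x3 = s^2 - x1 - x2 mod 41 = 26^2 - 38 - 33 = 31
y3 = s (x1 - x3) - y1 mod 41 = 26 * (38 - 31) - 1 = 17

P + Q = (31, 17)


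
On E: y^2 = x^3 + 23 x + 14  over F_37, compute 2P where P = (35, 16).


Doubling: s = (3 x1^2 + a) / (2 y1)
s = (3*35^2 + 23) / (2*16) mod 37 = 30
x3 = s^2 - 2 x1 mod 37 = 30^2 - 2*35 = 16
y3 = s (x1 - x3) - y1 mod 37 = 30 * (35 - 16) - 16 = 36

2P = (16, 36)


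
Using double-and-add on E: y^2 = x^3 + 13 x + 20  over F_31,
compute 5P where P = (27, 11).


k = 5 = 101_2 (binary, LSB first: 101)
Double-and-add from P = (27, 11):
  bit 0 = 1: acc = O + (27, 11) = (27, 11)
  bit 1 = 0: acc unchanged = (27, 11)
  bit 2 = 1: acc = (27, 11) + (7, 12) = (7, 19)

5P = (7, 19)


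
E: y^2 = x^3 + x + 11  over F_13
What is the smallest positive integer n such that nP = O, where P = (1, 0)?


Compute successive multiples of P until we hit O:
  1P = (1, 0)
  2P = O

ord(P) = 2


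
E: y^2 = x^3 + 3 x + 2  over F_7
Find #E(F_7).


For each x in F_7, count y with y^2 = x^3 + 3 x + 2 mod 7:
  x = 0: RHS = 2, y in [3, 4]  -> 2 point(s)
  x = 2: RHS = 2, y in [3, 4]  -> 2 point(s)
  x = 4: RHS = 1, y in [1, 6]  -> 2 point(s)
  x = 5: RHS = 2, y in [3, 4]  -> 2 point(s)
Affine points: 8. Add the point at infinity: total = 9.

#E(F_7) = 9


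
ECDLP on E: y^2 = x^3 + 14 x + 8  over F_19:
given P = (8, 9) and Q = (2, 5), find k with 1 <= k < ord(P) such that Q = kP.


Enumerate multiples of P until we hit Q = (2, 5):
  1P = (8, 9)
  2P = (12, 17)
  3P = (3, 1)
  4P = (6, 17)
  5P = (2, 5)
Match found at i = 5.

k = 5


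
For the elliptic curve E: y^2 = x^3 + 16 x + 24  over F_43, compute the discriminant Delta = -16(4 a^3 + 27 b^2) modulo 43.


4 a^3 + 27 b^2 = 4*16^3 + 27*24^2 = 16384 + 15552 = 31936
Delta = -16 * (31936) = -510976
Delta mod 43 = 36

Delta = 36 (mod 43)


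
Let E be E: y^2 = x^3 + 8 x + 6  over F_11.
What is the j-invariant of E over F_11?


Delta = -16(4 a^3 + 27 b^2) mod 11 = 3
-1728 * (4 a)^3 = -1728 * (4*8)^3 mod 11 = 1
j = 1 * 3^(-1) mod 11 = 4

j = 4 (mod 11)


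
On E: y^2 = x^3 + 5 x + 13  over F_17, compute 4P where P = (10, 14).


k = 4 = 100_2 (binary, LSB first: 001)
Double-and-add from P = (10, 14):
  bit 0 = 0: acc unchanged = O
  bit 1 = 0: acc unchanged = O
  bit 2 = 1: acc = O + (3, 15) = (3, 15)

4P = (3, 15)


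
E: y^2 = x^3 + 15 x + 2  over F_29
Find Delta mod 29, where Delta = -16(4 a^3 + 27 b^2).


4 a^3 + 27 b^2 = 4*15^3 + 27*2^2 = 13500 + 108 = 13608
Delta = -16 * (13608) = -217728
Delta mod 29 = 4

Delta = 4 (mod 29)


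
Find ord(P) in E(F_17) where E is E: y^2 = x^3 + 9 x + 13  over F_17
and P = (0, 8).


Compute successive multiples of P until we hit O:
  1P = (0, 8)
  2P = (13, 7)
  3P = (3, 4)
  4P = (12, 8)
  5P = (5, 9)
  6P = (10, 7)
  7P = (15, 2)
  8P = (11, 10)
  ... (continuing to 19P)
  19P = O

ord(P) = 19


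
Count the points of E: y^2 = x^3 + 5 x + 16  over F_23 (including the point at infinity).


For each x in F_23, count y with y^2 = x^3 + 5 x + 16 mod 23:
  x = 0: RHS = 16, y in [4, 19]  -> 2 point(s)
  x = 3: RHS = 12, y in [9, 14]  -> 2 point(s)
  x = 4: RHS = 8, y in [10, 13]  -> 2 point(s)
  x = 6: RHS = 9, y in [3, 20]  -> 2 point(s)
  x = 7: RHS = 3, y in [7, 16]  -> 2 point(s)
  x = 8: RHS = 16, y in [4, 19]  -> 2 point(s)
  x = 9: RHS = 8, y in [10, 13]  -> 2 point(s)
  x = 10: RHS = 8, y in [10, 13]  -> 2 point(s)
  x = 13: RHS = 1, y in [1, 22]  -> 2 point(s)
  x = 14: RHS = 1, y in [1, 22]  -> 2 point(s)
  x = 15: RHS = 16, y in [4, 19]  -> 2 point(s)
  x = 16: RHS = 6, y in [11, 12]  -> 2 point(s)
  x = 17: RHS = 0, y in [0]  -> 1 point(s)
  x = 18: RHS = 4, y in [2, 21]  -> 2 point(s)
  x = 19: RHS = 1, y in [1, 22]  -> 2 point(s)
Affine points: 29. Add the point at infinity: total = 30.

#E(F_23) = 30


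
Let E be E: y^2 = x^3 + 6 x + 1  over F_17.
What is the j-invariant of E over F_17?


Delta = -16(4 a^3 + 27 b^2) mod 17 = 7
-1728 * (4 a)^3 = -1728 * (4*6)^3 mod 17 = 1
j = 1 * 7^(-1) mod 17 = 5

j = 5 (mod 17)


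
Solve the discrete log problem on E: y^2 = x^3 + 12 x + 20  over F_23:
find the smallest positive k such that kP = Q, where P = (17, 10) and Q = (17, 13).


Enumerate multiples of P until we hit Q = (17, 13):
  1P = (17, 10)
  2P = (2, 11)
  3P = (13, 2)
  4P = (20, 7)
  5P = (10, 6)
  6P = (9, 11)
  7P = (6, 3)
  8P = (12, 12)
  9P = (19, 0)
  10P = (12, 11)
  11P = (6, 20)
  12P = (9, 12)
  13P = (10, 17)
  14P = (20, 16)
  15P = (13, 21)
  16P = (2, 12)
  17P = (17, 13)
Match found at i = 17.

k = 17


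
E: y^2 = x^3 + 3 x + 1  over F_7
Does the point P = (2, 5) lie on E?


Check whether y^2 = x^3 + 3 x + 1 (mod 7) for (x, y) = (2, 5).
LHS: y^2 = 5^2 mod 7 = 4
RHS: x^3 + 3 x + 1 = 2^3 + 3*2 + 1 mod 7 = 1
LHS != RHS

No, not on the curve


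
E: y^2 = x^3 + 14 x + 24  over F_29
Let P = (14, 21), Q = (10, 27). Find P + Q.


P != Q, so use the chord formula.
s = (y2 - y1) / (x2 - x1) = (6) / (25) mod 29 = 13
x3 = s^2 - x1 - x2 mod 29 = 13^2 - 14 - 10 = 0
y3 = s (x1 - x3) - y1 mod 29 = 13 * (14 - 0) - 21 = 16

P + Q = (0, 16)


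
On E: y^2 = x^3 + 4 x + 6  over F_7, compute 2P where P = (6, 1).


Doubling: s = (3 x1^2 + a) / (2 y1)
s = (3*6^2 + 4) / (2*1) mod 7 = 0
x3 = s^2 - 2 x1 mod 7 = 0^2 - 2*6 = 2
y3 = s (x1 - x3) - y1 mod 7 = 0 * (6 - 2) - 1 = 6

2P = (2, 6)


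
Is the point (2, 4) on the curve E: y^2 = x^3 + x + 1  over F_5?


Check whether y^2 = x^3 + 1 x + 1 (mod 5) for (x, y) = (2, 4).
LHS: y^2 = 4^2 mod 5 = 1
RHS: x^3 + 1 x + 1 = 2^3 + 1*2 + 1 mod 5 = 1
LHS = RHS

Yes, on the curve


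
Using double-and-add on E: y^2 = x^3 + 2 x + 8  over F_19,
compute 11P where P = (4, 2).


k = 11 = 1011_2 (binary, LSB first: 1101)
Double-and-add from P = (4, 2):
  bit 0 = 1: acc = O + (4, 2) = (4, 2)
  bit 1 = 1: acc = (4, 2) + (1, 7) = (2, 1)
  bit 2 = 0: acc unchanged = (2, 1)
  bit 3 = 1: acc = (2, 1) + (8, 2) = (18, 9)

11P = (18, 9)


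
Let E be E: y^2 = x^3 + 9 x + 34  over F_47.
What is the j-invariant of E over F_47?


Delta = -16(4 a^3 + 27 b^2) mod 47 = 45
-1728 * (4 a)^3 = -1728 * (4*9)^3 mod 47 = 23
j = 23 * 45^(-1) mod 47 = 12

j = 12 (mod 47)


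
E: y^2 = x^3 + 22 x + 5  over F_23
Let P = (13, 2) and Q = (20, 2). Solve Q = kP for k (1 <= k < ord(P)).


Enumerate multiples of P until we hit Q = (20, 2):
  1P = (13, 2)
  2P = (20, 21)
  3P = (3, 12)
  4P = (8, 16)
  5P = (8, 7)
  6P = (3, 11)
  7P = (20, 2)
Match found at i = 7.

k = 7


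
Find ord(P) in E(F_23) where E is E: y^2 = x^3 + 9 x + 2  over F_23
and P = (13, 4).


Compute successive multiples of P until we hit O:
  1P = (13, 4)
  2P = (0, 18)
  3P = (0, 5)
  4P = (13, 19)
  5P = O

ord(P) = 5


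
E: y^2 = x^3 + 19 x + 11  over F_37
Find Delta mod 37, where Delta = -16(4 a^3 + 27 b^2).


4 a^3 + 27 b^2 = 4*19^3 + 27*11^2 = 27436 + 3267 = 30703
Delta = -16 * (30703) = -491248
Delta mod 37 = 1

Delta = 1 (mod 37)


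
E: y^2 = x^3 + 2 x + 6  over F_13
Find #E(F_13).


For each x in F_13, count y with y^2 = x^3 + 2 x + 6 mod 13:
  x = 1: RHS = 9, y in [3, 10]  -> 2 point(s)
  x = 3: RHS = 0, y in [0]  -> 1 point(s)
  x = 4: RHS = 0, y in [0]  -> 1 point(s)
  x = 6: RHS = 0, y in [0]  -> 1 point(s)
  x = 7: RHS = 12, y in [5, 8]  -> 2 point(s)
  x = 8: RHS = 1, y in [1, 12]  -> 2 point(s)
  x = 9: RHS = 12, y in [5, 8]  -> 2 point(s)
  x = 10: RHS = 12, y in [5, 8]  -> 2 point(s)
  x = 12: RHS = 3, y in [4, 9]  -> 2 point(s)
Affine points: 15. Add the point at infinity: total = 16.

#E(F_13) = 16


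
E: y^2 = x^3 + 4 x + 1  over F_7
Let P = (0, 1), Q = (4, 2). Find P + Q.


P != Q, so use the chord formula.
s = (y2 - y1) / (x2 - x1) = (1) / (4) mod 7 = 2
x3 = s^2 - x1 - x2 mod 7 = 2^2 - 0 - 4 = 0
y3 = s (x1 - x3) - y1 mod 7 = 2 * (0 - 0) - 1 = 6

P + Q = (0, 6)


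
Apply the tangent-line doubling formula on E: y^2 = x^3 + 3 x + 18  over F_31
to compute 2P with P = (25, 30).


Doubling: s = (3 x1^2 + a) / (2 y1)
s = (3*25^2 + 3) / (2*30) mod 31 = 22
x3 = s^2 - 2 x1 mod 31 = 22^2 - 2*25 = 0
y3 = s (x1 - x3) - y1 mod 31 = 22 * (25 - 0) - 30 = 24

2P = (0, 24)


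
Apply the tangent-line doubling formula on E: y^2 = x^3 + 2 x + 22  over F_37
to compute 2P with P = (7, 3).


Doubling: s = (3 x1^2 + a) / (2 y1)
s = (3*7^2 + 2) / (2*3) mod 37 = 31
x3 = s^2 - 2 x1 mod 37 = 31^2 - 2*7 = 22
y3 = s (x1 - x3) - y1 mod 37 = 31 * (7 - 22) - 3 = 13

2P = (22, 13)


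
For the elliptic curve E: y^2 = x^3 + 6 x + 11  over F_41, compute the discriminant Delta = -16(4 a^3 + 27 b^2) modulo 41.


4 a^3 + 27 b^2 = 4*6^3 + 27*11^2 = 864 + 3267 = 4131
Delta = -16 * (4131) = -66096
Delta mod 41 = 37

Delta = 37 (mod 41)


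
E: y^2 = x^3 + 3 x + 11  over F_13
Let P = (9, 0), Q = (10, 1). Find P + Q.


P != Q, so use the chord formula.
s = (y2 - y1) / (x2 - x1) = (1) / (1) mod 13 = 1
x3 = s^2 - x1 - x2 mod 13 = 1^2 - 9 - 10 = 8
y3 = s (x1 - x3) - y1 mod 13 = 1 * (9 - 8) - 0 = 1

P + Q = (8, 1)


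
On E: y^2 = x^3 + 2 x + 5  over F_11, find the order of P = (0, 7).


Compute successive multiples of P until we hit O:
  1P = (0, 7)
  2P = (9, 9)
  3P = (3, 7)
  4P = (8, 4)
  5P = (4, 0)
  6P = (8, 7)
  7P = (3, 4)
  8P = (9, 2)
  ... (continuing to 10P)
  10P = O

ord(P) = 10


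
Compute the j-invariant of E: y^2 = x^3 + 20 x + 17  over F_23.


Delta = -16(4 a^3 + 27 b^2) mod 23 = 22
-1728 * (4 a)^3 = -1728 * (4*20)^3 mod 23 = 9
j = 9 * 22^(-1) mod 23 = 14

j = 14 (mod 23)


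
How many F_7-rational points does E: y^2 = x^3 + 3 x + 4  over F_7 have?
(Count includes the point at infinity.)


For each x in F_7, count y with y^2 = x^3 + 3 x + 4 mod 7:
  x = 0: RHS = 4, y in [2, 5]  -> 2 point(s)
  x = 1: RHS = 1, y in [1, 6]  -> 2 point(s)
  x = 2: RHS = 4, y in [2, 5]  -> 2 point(s)
  x = 5: RHS = 4, y in [2, 5]  -> 2 point(s)
  x = 6: RHS = 0, y in [0]  -> 1 point(s)
Affine points: 9. Add the point at infinity: total = 10.

#E(F_7) = 10


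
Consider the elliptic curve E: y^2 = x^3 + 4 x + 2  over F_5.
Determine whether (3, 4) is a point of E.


Check whether y^2 = x^3 + 4 x + 2 (mod 5) for (x, y) = (3, 4).
LHS: y^2 = 4^2 mod 5 = 1
RHS: x^3 + 4 x + 2 = 3^3 + 4*3 + 2 mod 5 = 1
LHS = RHS

Yes, on the curve


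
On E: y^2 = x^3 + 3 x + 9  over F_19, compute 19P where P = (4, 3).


k = 19 = 10011_2 (binary, LSB first: 11001)
Double-and-add from P = (4, 3):
  bit 0 = 1: acc = O + (4, 3) = (4, 3)
  bit 1 = 1: acc = (4, 3) + (12, 5) = (9, 10)
  bit 2 = 0: acc unchanged = (9, 10)
  bit 3 = 0: acc unchanged = (9, 10)
  bit 4 = 1: acc = (9, 10) + (18, 10) = (11, 9)

19P = (11, 9)


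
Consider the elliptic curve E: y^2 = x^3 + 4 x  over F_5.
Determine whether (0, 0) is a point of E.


Check whether y^2 = x^3 + 4 x + 0 (mod 5) for (x, y) = (0, 0).
LHS: y^2 = 0^2 mod 5 = 0
RHS: x^3 + 4 x + 0 = 0^3 + 4*0 + 0 mod 5 = 0
LHS = RHS

Yes, on the curve


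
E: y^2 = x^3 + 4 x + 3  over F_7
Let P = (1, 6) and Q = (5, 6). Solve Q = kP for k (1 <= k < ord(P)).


Enumerate multiples of P until we hit Q = (5, 6):
  1P = (1, 6)
  2P = (5, 1)
  3P = (3, 0)
  4P = (5, 6)
Match found at i = 4.

k = 4


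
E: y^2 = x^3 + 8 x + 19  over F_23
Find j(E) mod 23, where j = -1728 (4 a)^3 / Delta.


Delta = -16(4 a^3 + 27 b^2) mod 23 = 18
-1728 * (4 a)^3 = -1728 * (4*8)^3 mod 23 = 21
j = 21 * 18^(-1) mod 23 = 5

j = 5 (mod 23)


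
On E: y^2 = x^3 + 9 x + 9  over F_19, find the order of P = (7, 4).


Compute successive multiples of P until we hit O:
  1P = (7, 4)
  2P = (10, 4)
  3P = (2, 15)
  4P = (8, 2)
  5P = (8, 17)
  6P = (2, 4)
  7P = (10, 15)
  8P = (7, 15)
  ... (continuing to 9P)
  9P = O

ord(P) = 9


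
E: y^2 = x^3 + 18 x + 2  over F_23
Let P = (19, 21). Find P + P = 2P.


Doubling: s = (3 x1^2 + a) / (2 y1)
s = (3*19^2 + 18) / (2*21) mod 23 = 18
x3 = s^2 - 2 x1 mod 23 = 18^2 - 2*19 = 10
y3 = s (x1 - x3) - y1 mod 23 = 18 * (19 - 10) - 21 = 3

2P = (10, 3)


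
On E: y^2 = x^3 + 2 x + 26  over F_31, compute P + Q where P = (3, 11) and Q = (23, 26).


P != Q, so use the chord formula.
s = (y2 - y1) / (x2 - x1) = (15) / (20) mod 31 = 24
x3 = s^2 - x1 - x2 mod 31 = 24^2 - 3 - 23 = 23
y3 = s (x1 - x3) - y1 mod 31 = 24 * (3 - 23) - 11 = 5

P + Q = (23, 5)


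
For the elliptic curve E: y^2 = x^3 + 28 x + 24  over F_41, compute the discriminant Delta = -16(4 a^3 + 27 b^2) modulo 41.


4 a^3 + 27 b^2 = 4*28^3 + 27*24^2 = 87808 + 15552 = 103360
Delta = -16 * (103360) = -1653760
Delta mod 41 = 16

Delta = 16 (mod 41)


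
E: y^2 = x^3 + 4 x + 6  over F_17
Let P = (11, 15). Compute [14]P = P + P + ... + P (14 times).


k = 14 = 1110_2 (binary, LSB first: 0111)
Double-and-add from P = (11, 15):
  bit 0 = 0: acc unchanged = O
  bit 1 = 1: acc = O + (14, 1) = (14, 1)
  bit 2 = 1: acc = (14, 1) + (4, 1) = (16, 16)
  bit 3 = 1: acc = (16, 16) + (5, 7) = (11, 2)

14P = (11, 2)


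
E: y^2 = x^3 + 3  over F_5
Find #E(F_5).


For each x in F_5, count y with y^2 = x^3 + 0 x + 3 mod 5:
  x = 1: RHS = 4, y in [2, 3]  -> 2 point(s)
  x = 2: RHS = 1, y in [1, 4]  -> 2 point(s)
  x = 3: RHS = 0, y in [0]  -> 1 point(s)
Affine points: 5. Add the point at infinity: total = 6.

#E(F_5) = 6


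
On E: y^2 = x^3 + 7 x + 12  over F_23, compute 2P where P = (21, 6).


Doubling: s = (3 x1^2 + a) / (2 y1)
s = (3*21^2 + 7) / (2*6) mod 23 = 15
x3 = s^2 - 2 x1 mod 23 = 15^2 - 2*21 = 22
y3 = s (x1 - x3) - y1 mod 23 = 15 * (21 - 22) - 6 = 2

2P = (22, 2)


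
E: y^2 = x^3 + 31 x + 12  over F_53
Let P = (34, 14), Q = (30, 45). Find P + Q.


P != Q, so use the chord formula.
s = (y2 - y1) / (x2 - x1) = (31) / (49) mod 53 = 32
x3 = s^2 - x1 - x2 mod 53 = 32^2 - 34 - 30 = 6
y3 = s (x1 - x3) - y1 mod 53 = 32 * (34 - 6) - 14 = 34

P + Q = (6, 34)


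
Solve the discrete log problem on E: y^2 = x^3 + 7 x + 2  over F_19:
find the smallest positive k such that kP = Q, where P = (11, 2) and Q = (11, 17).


Enumerate multiples of P until we hit Q = (11, 17):
  1P = (11, 2)
  2P = (8, 0)
  3P = (11, 17)
Match found at i = 3.

k = 3


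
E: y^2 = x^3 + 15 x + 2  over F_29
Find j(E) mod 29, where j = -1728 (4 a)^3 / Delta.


Delta = -16(4 a^3 + 27 b^2) mod 29 = 4
-1728 * (4 a)^3 = -1728 * (4*15)^3 mod 29 = 9
j = 9 * 4^(-1) mod 29 = 24

j = 24 (mod 29)


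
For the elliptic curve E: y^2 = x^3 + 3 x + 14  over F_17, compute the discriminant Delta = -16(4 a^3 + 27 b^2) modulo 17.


4 a^3 + 27 b^2 = 4*3^3 + 27*14^2 = 108 + 5292 = 5400
Delta = -16 * (5400) = -86400
Delta mod 17 = 11

Delta = 11 (mod 17)


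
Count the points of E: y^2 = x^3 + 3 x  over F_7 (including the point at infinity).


For each x in F_7, count y with y^2 = x^3 + 3 x + 0 mod 7:
  x = 0: RHS = 0, y in [0]  -> 1 point(s)
  x = 1: RHS = 4, y in [2, 5]  -> 2 point(s)
  x = 2: RHS = 0, y in [0]  -> 1 point(s)
  x = 3: RHS = 1, y in [1, 6]  -> 2 point(s)
  x = 5: RHS = 0, y in [0]  -> 1 point(s)
Affine points: 7. Add the point at infinity: total = 8.

#E(F_7) = 8


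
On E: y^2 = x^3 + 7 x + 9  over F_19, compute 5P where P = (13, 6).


k = 5 = 101_2 (binary, LSB first: 101)
Double-and-add from P = (13, 6):
  bit 0 = 1: acc = O + (13, 6) = (13, 6)
  bit 1 = 0: acc unchanged = (13, 6)
  bit 2 = 1: acc = (13, 6) + (4, 5) = (6, 18)

5P = (6, 18)


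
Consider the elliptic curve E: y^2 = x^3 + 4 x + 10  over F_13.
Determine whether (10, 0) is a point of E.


Check whether y^2 = x^3 + 4 x + 10 (mod 13) for (x, y) = (10, 0).
LHS: y^2 = 0^2 mod 13 = 0
RHS: x^3 + 4 x + 10 = 10^3 + 4*10 + 10 mod 13 = 10
LHS != RHS

No, not on the curve


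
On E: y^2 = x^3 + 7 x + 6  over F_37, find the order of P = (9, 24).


Compute successive multiples of P until we hit O:
  1P = (9, 24)
  2P = (16, 12)
  3P = (24, 7)
  4P = (14, 31)
  5P = (13, 0)
  6P = (14, 6)
  7P = (24, 30)
  8P = (16, 25)
  ... (continuing to 10P)
  10P = O

ord(P) = 10


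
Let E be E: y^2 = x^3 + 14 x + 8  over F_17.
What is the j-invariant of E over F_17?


Delta = -16(4 a^3 + 27 b^2) mod 17 = 5
-1728 * (4 a)^3 = -1728 * (4*14)^3 mod 17 = 2
j = 2 * 5^(-1) mod 17 = 14

j = 14 (mod 17)


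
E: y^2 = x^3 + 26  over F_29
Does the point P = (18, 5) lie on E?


Check whether y^2 = x^3 + 0 x + 26 (mod 29) for (x, y) = (18, 5).
LHS: y^2 = 5^2 mod 29 = 25
RHS: x^3 + 0 x + 26 = 18^3 + 0*18 + 26 mod 29 = 0
LHS != RHS

No, not on the curve


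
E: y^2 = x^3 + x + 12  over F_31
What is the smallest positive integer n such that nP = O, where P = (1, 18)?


Compute successive multiples of P until we hit O:
  1P = (1, 18)
  2P = (16, 1)
  3P = (23, 9)
  4P = (8, 6)
  5P = (30, 14)
  6P = (4, 7)
  7P = (5, 7)
  8P = (19, 16)
  ... (continuing to 27P)
  27P = O

ord(P) = 27


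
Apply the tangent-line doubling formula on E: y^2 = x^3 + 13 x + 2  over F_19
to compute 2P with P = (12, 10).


Doubling: s = (3 x1^2 + a) / (2 y1)
s = (3*12^2 + 13) / (2*10) mod 19 = 8
x3 = s^2 - 2 x1 mod 19 = 8^2 - 2*12 = 2
y3 = s (x1 - x3) - y1 mod 19 = 8 * (12 - 2) - 10 = 13

2P = (2, 13)


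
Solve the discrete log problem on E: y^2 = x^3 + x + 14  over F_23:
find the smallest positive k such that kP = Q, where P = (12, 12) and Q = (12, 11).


Enumerate multiples of P until we hit Q = (12, 11):
  1P = (12, 12)
  2P = (15, 0)
  3P = (12, 11)
Match found at i = 3.

k = 3


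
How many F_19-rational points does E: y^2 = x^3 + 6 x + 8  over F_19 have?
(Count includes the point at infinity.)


For each x in F_19, count y with y^2 = x^3 + 6 x + 8 mod 19:
  x = 2: RHS = 9, y in [3, 16]  -> 2 point(s)
  x = 4: RHS = 1, y in [1, 18]  -> 2 point(s)
  x = 5: RHS = 11, y in [7, 12]  -> 2 point(s)
  x = 8: RHS = 17, y in [6, 13]  -> 2 point(s)
  x = 10: RHS = 4, y in [2, 17]  -> 2 point(s)
  x = 14: RHS = 5, y in [9, 10]  -> 2 point(s)
  x = 16: RHS = 1, y in [1, 18]  -> 2 point(s)
  x = 17: RHS = 7, y in [8, 11]  -> 2 point(s)
  x = 18: RHS = 1, y in [1, 18]  -> 2 point(s)
Affine points: 18. Add the point at infinity: total = 19.

#E(F_19) = 19


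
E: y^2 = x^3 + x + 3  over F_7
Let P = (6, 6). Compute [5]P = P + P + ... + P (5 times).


k = 5 = 101_2 (binary, LSB first: 101)
Double-and-add from P = (6, 6):
  bit 0 = 1: acc = O + (6, 6) = (6, 6)
  bit 1 = 0: acc unchanged = (6, 6)
  bit 2 = 1: acc = (6, 6) + (6, 6) = (6, 1)

5P = (6, 1)


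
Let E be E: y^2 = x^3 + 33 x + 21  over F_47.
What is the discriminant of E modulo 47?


4 a^3 + 27 b^2 = 4*33^3 + 27*21^2 = 143748 + 11907 = 155655
Delta = -16 * (155655) = -2490480
Delta mod 47 = 3

Delta = 3 (mod 47)


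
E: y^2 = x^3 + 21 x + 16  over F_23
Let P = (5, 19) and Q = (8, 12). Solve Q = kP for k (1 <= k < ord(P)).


Enumerate multiples of P until we hit Q = (8, 12):
  1P = (5, 19)
  2P = (19, 11)
  3P = (12, 8)
  4P = (8, 12)
Match found at i = 4.

k = 4


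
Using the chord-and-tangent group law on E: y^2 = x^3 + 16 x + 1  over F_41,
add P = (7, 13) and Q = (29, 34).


P != Q, so use the chord formula.
s = (y2 - y1) / (x2 - x1) = (21) / (22) mod 41 = 14
x3 = s^2 - x1 - x2 mod 41 = 14^2 - 7 - 29 = 37
y3 = s (x1 - x3) - y1 mod 41 = 14 * (7 - 37) - 13 = 18

P + Q = (37, 18)


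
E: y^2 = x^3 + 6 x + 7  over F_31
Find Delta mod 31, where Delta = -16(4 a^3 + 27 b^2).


4 a^3 + 27 b^2 = 4*6^3 + 27*7^2 = 864 + 1323 = 2187
Delta = -16 * (2187) = -34992
Delta mod 31 = 7

Delta = 7 (mod 31)


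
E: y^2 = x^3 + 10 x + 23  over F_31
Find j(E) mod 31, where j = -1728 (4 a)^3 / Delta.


Delta = -16(4 a^3 + 27 b^2) mod 31 = 19
-1728 * (4 a)^3 = -1728 * (4*10)^3 mod 31 = 4
j = 4 * 19^(-1) mod 31 = 10

j = 10 (mod 31)


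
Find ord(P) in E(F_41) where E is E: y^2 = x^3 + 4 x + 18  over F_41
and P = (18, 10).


Compute successive multiples of P until we hit O:
  1P = (18, 10)
  2P = (15, 38)
  3P = (4, 37)
  4P = (20, 29)
  5P = (1, 8)
  6P = (24, 11)
  7P = (7, 26)
  8P = (11, 32)
  ... (continuing to 17P)
  17P = O

ord(P) = 17


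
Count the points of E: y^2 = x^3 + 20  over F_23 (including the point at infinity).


For each x in F_23, count y with y^2 = x^3 + 0 x + 20 mod 23:
  x = 3: RHS = 1, y in [1, 22]  -> 2 point(s)
  x = 6: RHS = 6, y in [11, 12]  -> 2 point(s)
  x = 7: RHS = 18, y in [8, 15]  -> 2 point(s)
  x = 8: RHS = 3, y in [7, 16]  -> 2 point(s)
  x = 9: RHS = 13, y in [6, 17]  -> 2 point(s)
  x = 10: RHS = 8, y in [10, 13]  -> 2 point(s)
  x = 12: RHS = 0, y in [0]  -> 1 point(s)
  x = 13: RHS = 9, y in [3, 20]  -> 2 point(s)
  x = 14: RHS = 4, y in [2, 21]  -> 2 point(s)
  x = 19: RHS = 2, y in [5, 18]  -> 2 point(s)
  x = 20: RHS = 16, y in [4, 19]  -> 2 point(s)
  x = 21: RHS = 12, y in [9, 14]  -> 2 point(s)
Affine points: 23. Add the point at infinity: total = 24.

#E(F_23) = 24


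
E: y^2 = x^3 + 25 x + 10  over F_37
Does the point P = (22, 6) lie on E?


Check whether y^2 = x^3 + 25 x + 10 (mod 37) for (x, y) = (22, 6).
LHS: y^2 = 6^2 mod 37 = 36
RHS: x^3 + 25 x + 10 = 22^3 + 25*22 + 10 mod 37 = 34
LHS != RHS

No, not on the curve


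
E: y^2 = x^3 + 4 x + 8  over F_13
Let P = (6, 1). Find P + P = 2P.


Doubling: s = (3 x1^2 + a) / (2 y1)
s = (3*6^2 + 4) / (2*1) mod 13 = 4
x3 = s^2 - 2 x1 mod 13 = 4^2 - 2*6 = 4
y3 = s (x1 - x3) - y1 mod 13 = 4 * (6 - 4) - 1 = 7

2P = (4, 7)


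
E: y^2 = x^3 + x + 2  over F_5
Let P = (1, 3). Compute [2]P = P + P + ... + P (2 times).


k = 2 = 10_2 (binary, LSB first: 01)
Double-and-add from P = (1, 3):
  bit 0 = 0: acc unchanged = O
  bit 1 = 1: acc = O + (4, 0) = (4, 0)

2P = (4, 0)


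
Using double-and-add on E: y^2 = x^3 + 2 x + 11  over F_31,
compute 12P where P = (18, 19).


k = 12 = 1100_2 (binary, LSB first: 0011)
Double-and-add from P = (18, 19):
  bit 0 = 0: acc unchanged = O
  bit 1 = 0: acc unchanged = O
  bit 2 = 1: acc = O + (30, 15) = (30, 15)
  bit 3 = 1: acc = (30, 15) + (27, 1) = (13, 23)

12P = (13, 23)


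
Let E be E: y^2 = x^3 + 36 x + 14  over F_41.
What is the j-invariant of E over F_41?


Delta = -16(4 a^3 + 27 b^2) mod 41 = 39
-1728 * (4 a)^3 = -1728 * (4*36)^3 mod 41 = 30
j = 30 * 39^(-1) mod 41 = 26

j = 26 (mod 41)


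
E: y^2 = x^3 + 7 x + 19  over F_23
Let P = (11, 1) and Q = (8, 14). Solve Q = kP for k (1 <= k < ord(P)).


Enumerate multiples of P until we hit Q = (8, 14):
  1P = (11, 1)
  2P = (2, 8)
  3P = (16, 8)
  4P = (9, 11)
  5P = (5, 15)
  6P = (15, 16)
  7P = (1, 2)
  8P = (14, 20)
  9P = (10, 13)
  10P = (8, 9)
  11P = (6, 1)
  12P = (6, 22)
  13P = (8, 14)
Match found at i = 13.

k = 13


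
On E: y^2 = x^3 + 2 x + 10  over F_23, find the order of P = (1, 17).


Compute successive multiples of P until we hit O:
  1P = (1, 17)
  2P = (6, 10)
  3P = (6, 13)
  4P = (1, 6)
  5P = O

ord(P) = 5


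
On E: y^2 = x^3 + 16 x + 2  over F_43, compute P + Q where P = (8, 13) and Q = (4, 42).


P != Q, so use the chord formula.
s = (y2 - y1) / (x2 - x1) = (29) / (39) mod 43 = 25
x3 = s^2 - x1 - x2 mod 43 = 25^2 - 8 - 4 = 11
y3 = s (x1 - x3) - y1 mod 43 = 25 * (8 - 11) - 13 = 41

P + Q = (11, 41)


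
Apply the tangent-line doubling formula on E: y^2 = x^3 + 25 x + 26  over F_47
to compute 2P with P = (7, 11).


Doubling: s = (3 x1^2 + a) / (2 y1)
s = (3*7^2 + 25) / (2*11) mod 47 = 42
x3 = s^2 - 2 x1 mod 47 = 42^2 - 2*7 = 11
y3 = s (x1 - x3) - y1 mod 47 = 42 * (7 - 11) - 11 = 9

2P = (11, 9)


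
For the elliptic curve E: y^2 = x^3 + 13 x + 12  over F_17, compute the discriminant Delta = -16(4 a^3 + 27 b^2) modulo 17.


4 a^3 + 27 b^2 = 4*13^3 + 27*12^2 = 8788 + 3888 = 12676
Delta = -16 * (12676) = -202816
Delta mod 17 = 11

Delta = 11 (mod 17)


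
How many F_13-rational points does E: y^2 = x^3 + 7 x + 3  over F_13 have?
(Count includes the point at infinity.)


For each x in F_13, count y with y^2 = x^3 + 7 x + 3 mod 13:
  x = 0: RHS = 3, y in [4, 9]  -> 2 point(s)
  x = 2: RHS = 12, y in [5, 8]  -> 2 point(s)
  x = 3: RHS = 12, y in [5, 8]  -> 2 point(s)
  x = 4: RHS = 4, y in [2, 11]  -> 2 point(s)
  x = 6: RHS = 1, y in [1, 12]  -> 2 point(s)
  x = 8: RHS = 12, y in [5, 8]  -> 2 point(s)
Affine points: 12. Add the point at infinity: total = 13.

#E(F_13) = 13


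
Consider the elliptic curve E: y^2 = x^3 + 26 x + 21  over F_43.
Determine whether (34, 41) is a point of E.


Check whether y^2 = x^3 + 26 x + 21 (mod 43) for (x, y) = (34, 41).
LHS: y^2 = 41^2 mod 43 = 4
RHS: x^3 + 26 x + 21 = 34^3 + 26*34 + 21 mod 43 = 4
LHS = RHS

Yes, on the curve


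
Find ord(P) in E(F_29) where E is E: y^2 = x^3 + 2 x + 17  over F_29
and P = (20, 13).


Compute successive multiples of P until we hit O:
  1P = (20, 13)
  2P = (11, 6)
  3P = (14, 11)
  4P = (8, 20)
  5P = (10, 15)
  6P = (6, 19)
  7P = (2, 0)
  8P = (6, 10)
  ... (continuing to 14P)
  14P = O

ord(P) = 14


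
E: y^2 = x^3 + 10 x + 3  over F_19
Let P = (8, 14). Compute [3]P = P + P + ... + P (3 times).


k = 3 = 11_2 (binary, LSB first: 11)
Double-and-add from P = (8, 14):
  bit 0 = 1: acc = O + (8, 14) = (8, 14)
  bit 1 = 1: acc = (8, 14) + (9, 10) = (18, 7)

3P = (18, 7)


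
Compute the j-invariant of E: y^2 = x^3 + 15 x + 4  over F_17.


Delta = -16(4 a^3 + 27 b^2) mod 17 = 9
-1728 * (4 a)^3 = -1728 * (4*15)^3 mod 17 = 5
j = 5 * 9^(-1) mod 17 = 10

j = 10 (mod 17)


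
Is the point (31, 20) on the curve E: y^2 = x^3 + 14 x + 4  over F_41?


Check whether y^2 = x^3 + 14 x + 4 (mod 41) for (x, y) = (31, 20).
LHS: y^2 = 20^2 mod 41 = 31
RHS: x^3 + 14 x + 4 = 31^3 + 14*31 + 4 mod 41 = 12
LHS != RHS

No, not on the curve


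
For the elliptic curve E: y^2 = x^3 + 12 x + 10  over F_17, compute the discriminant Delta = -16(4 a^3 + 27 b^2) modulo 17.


4 a^3 + 27 b^2 = 4*12^3 + 27*10^2 = 6912 + 2700 = 9612
Delta = -16 * (9612) = -153792
Delta mod 17 = 7

Delta = 7 (mod 17)


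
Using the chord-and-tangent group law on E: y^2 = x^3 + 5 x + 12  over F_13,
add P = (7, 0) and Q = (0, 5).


P != Q, so use the chord formula.
s = (y2 - y1) / (x2 - x1) = (5) / (6) mod 13 = 3
x3 = s^2 - x1 - x2 mod 13 = 3^2 - 7 - 0 = 2
y3 = s (x1 - x3) - y1 mod 13 = 3 * (7 - 2) - 0 = 2

P + Q = (2, 2)


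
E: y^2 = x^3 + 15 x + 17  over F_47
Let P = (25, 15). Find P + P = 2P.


Doubling: s = (3 x1^2 + a) / (2 y1)
s = (3*25^2 + 15) / (2*15) mod 47 = 16
x3 = s^2 - 2 x1 mod 47 = 16^2 - 2*25 = 18
y3 = s (x1 - x3) - y1 mod 47 = 16 * (25 - 18) - 15 = 3

2P = (18, 3)


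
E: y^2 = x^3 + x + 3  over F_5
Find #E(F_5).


For each x in F_5, count y with y^2 = x^3 + 1 x + 3 mod 5:
  x = 1: RHS = 0, y in [0]  -> 1 point(s)
  x = 4: RHS = 1, y in [1, 4]  -> 2 point(s)
Affine points: 3. Add the point at infinity: total = 4.

#E(F_5) = 4


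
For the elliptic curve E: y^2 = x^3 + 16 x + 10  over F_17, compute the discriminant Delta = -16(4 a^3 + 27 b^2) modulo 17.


4 a^3 + 27 b^2 = 4*16^3 + 27*10^2 = 16384 + 2700 = 19084
Delta = -16 * (19084) = -305344
Delta mod 17 = 10

Delta = 10 (mod 17)


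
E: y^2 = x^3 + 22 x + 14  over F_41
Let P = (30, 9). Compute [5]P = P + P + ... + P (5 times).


k = 5 = 101_2 (binary, LSB first: 101)
Double-and-add from P = (30, 9):
  bit 0 = 1: acc = O + (30, 9) = (30, 9)
  bit 1 = 0: acc unchanged = (30, 9)
  bit 2 = 1: acc = (30, 9) + (4, 24) = (8, 13)

5P = (8, 13)


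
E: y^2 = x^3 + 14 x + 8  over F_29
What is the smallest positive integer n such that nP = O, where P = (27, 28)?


Compute successive multiples of P until we hit O:
  1P = (27, 28)
  2P = (28, 14)
  3P = (25, 2)
  4P = (1, 20)
  5P = (21, 14)
  6P = (9, 14)
  7P = (9, 15)
  8P = (21, 15)
  ... (continuing to 13P)
  13P = O

ord(P) = 13


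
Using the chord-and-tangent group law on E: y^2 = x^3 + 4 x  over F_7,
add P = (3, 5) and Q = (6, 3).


P != Q, so use the chord formula.
s = (y2 - y1) / (x2 - x1) = (5) / (3) mod 7 = 4
x3 = s^2 - x1 - x2 mod 7 = 4^2 - 3 - 6 = 0
y3 = s (x1 - x3) - y1 mod 7 = 4 * (3 - 0) - 5 = 0

P + Q = (0, 0)


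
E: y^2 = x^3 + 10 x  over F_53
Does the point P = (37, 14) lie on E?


Check whether y^2 = x^3 + 10 x + 0 (mod 53) for (x, y) = (37, 14).
LHS: y^2 = 14^2 mod 53 = 37
RHS: x^3 + 10 x + 0 = 37^3 + 10*37 + 0 mod 53 = 37
LHS = RHS

Yes, on the curve


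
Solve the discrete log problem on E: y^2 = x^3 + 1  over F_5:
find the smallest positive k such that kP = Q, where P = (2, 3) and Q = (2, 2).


Enumerate multiples of P until we hit Q = (2, 2):
  1P = (2, 3)
  2P = (0, 1)
  3P = (4, 0)
  4P = (0, 4)
  5P = (2, 2)
Match found at i = 5.

k = 5


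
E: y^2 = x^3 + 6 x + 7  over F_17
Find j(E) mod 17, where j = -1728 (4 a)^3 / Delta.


Delta = -16(4 a^3 + 27 b^2) mod 17 = 11
-1728 * (4 a)^3 = -1728 * (4*6)^3 mod 17 = 1
j = 1 * 11^(-1) mod 17 = 14

j = 14 (mod 17)


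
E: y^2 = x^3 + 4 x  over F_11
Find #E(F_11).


For each x in F_11, count y with y^2 = x^3 + 4 x + 0 mod 11:
  x = 0: RHS = 0, y in [0]  -> 1 point(s)
  x = 1: RHS = 5, y in [4, 7]  -> 2 point(s)
  x = 2: RHS = 5, y in [4, 7]  -> 2 point(s)
  x = 4: RHS = 3, y in [5, 6]  -> 2 point(s)
  x = 6: RHS = 9, y in [3, 8]  -> 2 point(s)
  x = 8: RHS = 5, y in [4, 7]  -> 2 point(s)
Affine points: 11. Add the point at infinity: total = 12.

#E(F_11) = 12


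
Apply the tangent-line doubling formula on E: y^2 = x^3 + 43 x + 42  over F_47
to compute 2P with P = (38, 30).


Doubling: s = (3 x1^2 + a) / (2 y1)
s = (3*38^2 + 43) / (2*30) mod 47 = 22
x3 = s^2 - 2 x1 mod 47 = 22^2 - 2*38 = 32
y3 = s (x1 - x3) - y1 mod 47 = 22 * (38 - 32) - 30 = 8

2P = (32, 8)


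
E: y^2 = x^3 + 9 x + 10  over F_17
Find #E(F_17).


For each x in F_17, count y with y^2 = x^3 + 9 x + 10 mod 17:
  x = 2: RHS = 2, y in [6, 11]  -> 2 point(s)
  x = 3: RHS = 13, y in [8, 9]  -> 2 point(s)
  x = 4: RHS = 8, y in [5, 12]  -> 2 point(s)
  x = 6: RHS = 8, y in [5, 12]  -> 2 point(s)
  x = 7: RHS = 8, y in [5, 12]  -> 2 point(s)
  x = 8: RHS = 16, y in [4, 13]  -> 2 point(s)
  x = 9: RHS = 4, y in [2, 15]  -> 2 point(s)
  x = 15: RHS = 1, y in [1, 16]  -> 2 point(s)
  x = 16: RHS = 0, y in [0]  -> 1 point(s)
Affine points: 17. Add the point at infinity: total = 18.

#E(F_17) = 18
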